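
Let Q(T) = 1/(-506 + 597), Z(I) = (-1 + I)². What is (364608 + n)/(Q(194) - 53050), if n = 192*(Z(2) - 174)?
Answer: -10052224/1609183 ≈ -6.2468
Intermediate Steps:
n = -33216 (n = 192*((-1 + 2)² - 174) = 192*(1² - 174) = 192*(1 - 174) = 192*(-173) = -33216)
Q(T) = 1/91
(364608 + n)/(Q(194) - 53050) = (364608 - 33216)/(1/91 - 53050) = 331392/(-4827549/91) = 331392*(-91/4827549) = -10052224/1609183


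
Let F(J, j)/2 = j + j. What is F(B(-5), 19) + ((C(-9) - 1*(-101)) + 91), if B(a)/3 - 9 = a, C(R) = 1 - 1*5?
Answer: 264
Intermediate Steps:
C(R) = -4 (C(R) = 1 - 5 = -4)
B(a) = 27 + 3*a
F(J, j) = 4*j (F(J, j) = 2*(j + j) = 2*(2*j) = 4*j)
F(B(-5), 19) + ((C(-9) - 1*(-101)) + 91) = 4*19 + ((-4 - 1*(-101)) + 91) = 76 + ((-4 + 101) + 91) = 76 + (97 + 91) = 76 + 188 = 264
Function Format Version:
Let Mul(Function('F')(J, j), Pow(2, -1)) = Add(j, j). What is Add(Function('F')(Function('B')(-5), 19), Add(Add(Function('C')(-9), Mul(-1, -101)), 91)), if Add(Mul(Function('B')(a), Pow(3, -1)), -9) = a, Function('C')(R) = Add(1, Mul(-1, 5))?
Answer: 264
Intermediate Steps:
Function('C')(R) = -4 (Function('C')(R) = Add(1, -5) = -4)
Function('B')(a) = Add(27, Mul(3, a))
Function('F')(J, j) = Mul(4, j) (Function('F')(J, j) = Mul(2, Add(j, j)) = Mul(2, Mul(2, j)) = Mul(4, j))
Add(Function('F')(Function('B')(-5), 19), Add(Add(Function('C')(-9), Mul(-1, -101)), 91)) = Add(Mul(4, 19), Add(Add(-4, Mul(-1, -101)), 91)) = Add(76, Add(Add(-4, 101), 91)) = Add(76, Add(97, 91)) = Add(76, 188) = 264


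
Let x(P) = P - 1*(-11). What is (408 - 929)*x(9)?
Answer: -10420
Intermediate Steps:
x(P) = 11 + P (x(P) = P + 11 = 11 + P)
(408 - 929)*x(9) = (408 - 929)*(11 + 9) = -521*20 = -10420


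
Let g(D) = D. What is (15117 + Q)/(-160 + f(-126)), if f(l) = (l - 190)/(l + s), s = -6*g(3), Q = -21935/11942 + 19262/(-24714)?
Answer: -4460777438402/46573877623 ≈ -95.779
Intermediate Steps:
Q = -386064197/147567294 (Q = -21935*1/11942 + 19262*(-1/24714) = -21935/11942 - 9631/12357 = -386064197/147567294 ≈ -2.6162)
s = -18 (s = -6*3 = -18)
f(l) = (-190 + l)/(-18 + l) (f(l) = (l - 190)/(l - 18) = (-190 + l)/(-18 + l))
(15117 + Q)/(-160 + f(-126)) = (15117 - 386064197/147567294)/(-160 + (-190 - 126)/(-18 - 126)) = 2230388719201/(147567294*(-160 - 316/(-144))) = 2230388719201/(147567294*(-160 - 1/144*(-316))) = 2230388719201/(147567294*(-160 + 79/36)) = 2230388719201/(147567294*(-5681/36)) = (2230388719201/147567294)*(-36/5681) = -4460777438402/46573877623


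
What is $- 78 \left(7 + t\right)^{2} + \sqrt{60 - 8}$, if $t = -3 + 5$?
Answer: $-6318 + 2 \sqrt{13} \approx -6310.8$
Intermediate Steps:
$t = 2$
$- 78 \left(7 + t\right)^{2} + \sqrt{60 - 8} = - 78 \left(7 + 2\right)^{2} + \sqrt{60 - 8} = - 78 \cdot 9^{2} + \sqrt{52} = \left(-78\right) 81 + 2 \sqrt{13} = -6318 + 2 \sqrt{13}$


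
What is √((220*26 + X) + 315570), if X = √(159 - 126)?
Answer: √(321290 + √33) ≈ 566.83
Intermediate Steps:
X = √33 ≈ 5.7446
√((220*26 + X) + 315570) = √((220*26 + √33) + 315570) = √((5720 + √33) + 315570) = √(321290 + √33)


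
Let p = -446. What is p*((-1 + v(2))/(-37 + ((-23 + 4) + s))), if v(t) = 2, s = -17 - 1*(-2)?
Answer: 446/71 ≈ 6.2817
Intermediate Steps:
s = -15 (s = -17 + 2 = -15)
p*((-1 + v(2))/(-37 + ((-23 + 4) + s))) = -446*(-1 + 2)/(-37 + ((-23 + 4) - 15)) = -446/(-37 + (-19 - 15)) = -446/(-37 - 34) = -446/(-71) = -446*(-1)/71 = -446*(-1/71) = 446/71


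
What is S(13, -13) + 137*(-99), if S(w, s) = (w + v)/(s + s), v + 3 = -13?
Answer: -352635/26 ≈ -13563.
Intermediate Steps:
v = -16 (v = -3 - 13 = -16)
S(w, s) = (-16 + w)/(2*s) (S(w, s) = (w - 16)/(s + s) = (-16 + w)/((2*s)) = (-16 + w)*(1/(2*s)) = (-16 + w)/(2*s))
S(13, -13) + 137*(-99) = (1/2)*(-16 + 13)/(-13) + 137*(-99) = (1/2)*(-1/13)*(-3) - 13563 = 3/26 - 13563 = -352635/26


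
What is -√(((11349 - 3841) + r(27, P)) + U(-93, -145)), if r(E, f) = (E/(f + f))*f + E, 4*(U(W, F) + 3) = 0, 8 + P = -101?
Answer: -√30182/2 ≈ -86.865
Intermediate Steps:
P = -109 (P = -8 - 101 = -109)
U(W, F) = -3 (U(W, F) = -3 + (¼)*0 = -3 + 0 = -3)
r(E, f) = 3*E/2 (r(E, f) = (E/((2*f)))*f + E = ((1/(2*f))*E)*f + E = (E/(2*f))*f + E = E/2 + E = 3*E/2)
-√(((11349 - 3841) + r(27, P)) + U(-93, -145)) = -√(((11349 - 3841) + (3/2)*27) - 3) = -√((7508 + 81/2) - 3) = -√(15097/2 - 3) = -√(15091/2) = -√30182/2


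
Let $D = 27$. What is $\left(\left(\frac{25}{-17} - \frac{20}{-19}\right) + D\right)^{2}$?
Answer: $\frac{73719396}{104329} \approx 706.61$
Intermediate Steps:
$\left(\left(\frac{25}{-17} - \frac{20}{-19}\right) + D\right)^{2} = \left(\left(\frac{25}{-17} - \frac{20}{-19}\right) + 27\right)^{2} = \left(\left(25 \left(- \frac{1}{17}\right) - - \frac{20}{19}\right) + 27\right)^{2} = \left(\left(- \frac{25}{17} + \frac{20}{19}\right) + 27\right)^{2} = \left(- \frac{135}{323} + 27\right)^{2} = \left(\frac{8586}{323}\right)^{2} = \frac{73719396}{104329}$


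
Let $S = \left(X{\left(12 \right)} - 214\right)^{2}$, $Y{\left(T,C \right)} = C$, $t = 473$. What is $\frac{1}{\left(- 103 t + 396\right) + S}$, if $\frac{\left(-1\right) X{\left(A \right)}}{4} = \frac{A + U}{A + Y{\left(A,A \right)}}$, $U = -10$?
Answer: $- \frac{9}{21458} \approx -0.00041942$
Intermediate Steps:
$X{\left(A \right)} = - \frac{2 \left(-10 + A\right)}{A}$ ($X{\left(A \right)} = - 4 \frac{A - 10}{A + A} = - 4 \frac{-10 + A}{2 A} = - \frac{2 \left(-10 + A\right)}{A}$)
$S = \frac{413449}{9}$ ($S = \left(\left(-2 + \frac{20}{12}\right) - 214\right)^{2} = \left(\left(-2 + 20 \cdot \frac{1}{12}\right) - 214\right)^{2} = \left(\left(-2 + \frac{5}{3}\right) - 214\right)^{2} = \left(- \frac{1}{3} - 214\right)^{2} = \left(- \frac{643}{3}\right)^{2} = \frac{413449}{9} \approx 45939.0$)
$\frac{1}{\left(- 103 t + 396\right) + S} = \frac{1}{\left(\left(-103\right) 473 + 396\right) + \frac{413449}{9}} = \frac{1}{\left(-48719 + 396\right) + \frac{413449}{9}} = \frac{1}{-48323 + \frac{413449}{9}} = \frac{1}{- \frac{21458}{9}} = - \frac{9}{21458}$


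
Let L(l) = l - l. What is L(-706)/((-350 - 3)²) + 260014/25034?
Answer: 130007/12517 ≈ 10.386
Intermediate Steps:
L(l) = 0
L(-706)/((-350 - 3)²) + 260014/25034 = 0/((-350 - 3)²) + 260014/25034 = 0/((-353)²) + 260014*(1/25034) = 0/124609 + 130007/12517 = 0*(1/124609) + 130007/12517 = 0 + 130007/12517 = 130007/12517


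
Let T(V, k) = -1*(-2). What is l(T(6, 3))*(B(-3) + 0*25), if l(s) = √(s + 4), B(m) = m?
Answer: -3*√6 ≈ -7.3485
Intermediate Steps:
T(V, k) = 2
l(s) = √(4 + s)
l(T(6, 3))*(B(-3) + 0*25) = √(4 + 2)*(-3 + 0*25) = √6*(-3 + 0) = √6*(-3) = -3*√6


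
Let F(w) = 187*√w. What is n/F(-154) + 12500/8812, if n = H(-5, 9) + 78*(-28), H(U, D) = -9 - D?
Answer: 3125/2203 + 1101*I*√154/14399 ≈ 1.4185 + 0.94889*I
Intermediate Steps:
n = -2202 (n = (-9 - 1*9) + 78*(-28) = (-9 - 9) - 2184 = -18 - 2184 = -2202)
n/F(-154) + 12500/8812 = -2202*(-I*√154/28798) + 12500/8812 = -2202*(-I*√154/28798) + 12500*(1/8812) = -2202*(-I*√154/28798) + 3125/2203 = -(-1101)*I*√154/14399 + 3125/2203 = 1101*I*√154/14399 + 3125/2203 = 3125/2203 + 1101*I*√154/14399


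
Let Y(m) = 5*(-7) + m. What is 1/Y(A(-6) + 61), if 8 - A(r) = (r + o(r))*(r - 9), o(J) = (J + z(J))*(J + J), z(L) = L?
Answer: 1/2104 ≈ 0.00047529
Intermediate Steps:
o(J) = 4*J**2 (o(J) = (J + J)*(J + J) = (2*J)*(2*J) = 4*J**2)
A(r) = 8 - (-9 + r)*(r + 4*r**2) (A(r) = 8 - (r + 4*r**2)*(r - 9) = 8 - (r + 4*r**2)*(-9 + r) = 8 - (-9 + r)*(r + 4*r**2))
Y(m) = -35 + m
1/Y(A(-6) + 61) = 1/(-35 + ((8 - 4*(-6)**3 + 9*(-6) + 35*(-6)**2) + 61)) = 1/(-35 + ((8 - 4*(-216) - 54 + 35*36) + 61)) = 1/(-35 + ((8 + 864 - 54 + 1260) + 61)) = 1/(-35 + (2078 + 61)) = 1/(-35 + 2139) = 1/2104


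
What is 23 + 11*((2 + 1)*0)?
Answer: 23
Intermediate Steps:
23 + 11*((2 + 1)*0) = 23 + 11*(3*0) = 23 + 11*0 = 23 + 0 = 23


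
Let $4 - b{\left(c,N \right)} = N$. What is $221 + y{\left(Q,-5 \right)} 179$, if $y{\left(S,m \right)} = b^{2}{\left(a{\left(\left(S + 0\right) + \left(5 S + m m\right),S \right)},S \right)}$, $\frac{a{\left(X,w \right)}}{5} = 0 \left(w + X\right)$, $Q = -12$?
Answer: $46045$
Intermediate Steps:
$a{\left(X,w \right)} = 0$ ($a{\left(X,w \right)} = 5 \cdot 0 \left(w + X\right) = 5 \cdot 0 \left(X + w\right) = 5 \cdot 0 = 0$)
$b{\left(c,N \right)} = 4 - N$
$y{\left(S,m \right)} = \left(4 - S\right)^{2}$
$221 + y{\left(Q,-5 \right)} 179 = 221 + \left(-4 - 12\right)^{2} \cdot 179 = 221 + \left(-16\right)^{2} \cdot 179 = 221 + 256 \cdot 179 = 221 + 45824 = 46045$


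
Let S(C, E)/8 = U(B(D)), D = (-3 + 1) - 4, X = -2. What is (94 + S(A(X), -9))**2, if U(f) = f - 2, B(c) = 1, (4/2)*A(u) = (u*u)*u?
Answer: 7396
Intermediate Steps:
D = -6 (D = -2 - 4 = -6)
A(u) = u**3/2 (A(u) = ((u*u)*u)/2 = (u**2*u)/2 = u**3/2)
U(f) = -2 + f
S(C, E) = -8 (S(C, E) = 8*(-2 + 1) = 8*(-1) = -8)
(94 + S(A(X), -9))**2 = (94 - 8)**2 = 86**2 = 7396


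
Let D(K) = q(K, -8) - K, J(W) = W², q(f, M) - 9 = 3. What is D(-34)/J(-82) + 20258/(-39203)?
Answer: -67205727/131800486 ≈ -0.50990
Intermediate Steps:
q(f, M) = 12 (q(f, M) = 9 + 3 = 12)
D(K) = 12 - K
D(-34)/J(-82) + 20258/(-39203) = (12 - 1*(-34))/((-82)²) + 20258/(-39203) = (12 + 34)/6724 + 20258*(-1/39203) = 46*(1/6724) - 20258/39203 = 23/3362 - 20258/39203 = -67205727/131800486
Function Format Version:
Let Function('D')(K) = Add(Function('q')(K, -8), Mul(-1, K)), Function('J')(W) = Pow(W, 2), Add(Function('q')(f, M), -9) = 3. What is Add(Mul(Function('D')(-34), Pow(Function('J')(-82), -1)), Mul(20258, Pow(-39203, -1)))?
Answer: Rational(-67205727, 131800486) ≈ -0.50990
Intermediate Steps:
Function('q')(f, M) = 12 (Function('q')(f, M) = Add(9, 3) = 12)
Function('D')(K) = Add(12, Mul(-1, K))
Add(Mul(Function('D')(-34), Pow(Function('J')(-82), -1)), Mul(20258, Pow(-39203, -1))) = Add(Mul(Add(12, Mul(-1, -34)), Pow(Pow(-82, 2), -1)), Mul(20258, Pow(-39203, -1))) = Add(Mul(Add(12, 34), Pow(6724, -1)), Mul(20258, Rational(-1, 39203))) = Add(Mul(46, Rational(1, 6724)), Rational(-20258, 39203)) = Add(Rational(23, 3362), Rational(-20258, 39203)) = Rational(-67205727, 131800486)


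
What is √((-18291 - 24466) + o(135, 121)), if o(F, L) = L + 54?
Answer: I*√42582 ≈ 206.35*I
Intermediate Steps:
o(F, L) = 54 + L
√((-18291 - 24466) + o(135, 121)) = √((-18291 - 24466) + (54 + 121)) = √(-42757 + 175) = √(-42582) = I*√42582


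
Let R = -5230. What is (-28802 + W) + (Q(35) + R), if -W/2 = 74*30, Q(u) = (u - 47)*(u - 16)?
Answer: -38700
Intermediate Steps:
Q(u) = (-47 + u)*(-16 + u)
W = -4440 (W = -148*30 = -2*2220 = -4440)
(-28802 + W) + (Q(35) + R) = (-28802 - 4440) + ((752 + 35**2 - 63*35) - 5230) = -33242 + ((752 + 1225 - 2205) - 5230) = -33242 + (-228 - 5230) = -33242 - 5458 = -38700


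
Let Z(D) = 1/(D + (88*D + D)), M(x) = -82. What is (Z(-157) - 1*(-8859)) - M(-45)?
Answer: 126336329/14130 ≈ 8941.0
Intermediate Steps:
Z(D) = 1/(90*D) (Z(D) = 1/(D + 89*D) = 1/(90*D))
(Z(-157) - 1*(-8859)) - M(-45) = ((1/90)/(-157) - 1*(-8859)) - 1*(-82) = ((1/90)*(-1/157) + 8859) + 82 = (-1/14130 + 8859) + 82 = 125177669/14130 + 82 = 126336329/14130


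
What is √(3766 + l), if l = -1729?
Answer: √2037 ≈ 45.133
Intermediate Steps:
√(3766 + l) = √(3766 - 1729) = √2037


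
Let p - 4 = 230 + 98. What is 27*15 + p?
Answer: 737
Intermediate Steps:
p = 332 (p = 4 + (230 + 98) = 4 + 328 = 332)
27*15 + p = 27*15 + 332 = 405 + 332 = 737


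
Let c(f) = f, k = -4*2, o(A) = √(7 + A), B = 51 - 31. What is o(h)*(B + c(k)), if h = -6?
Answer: 12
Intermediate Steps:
B = 20
k = -8
o(h)*(B + c(k)) = √(7 - 6)*(20 - 8) = √1*12 = 1*12 = 12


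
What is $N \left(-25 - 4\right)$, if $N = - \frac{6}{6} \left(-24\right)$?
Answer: $-696$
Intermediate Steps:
$N = 24$ ($N = \left(-6\right) \frac{1}{6} \left(-24\right) = \left(-1\right) \left(-24\right) = 24$)
$N \left(-25 - 4\right) = 24 \left(-25 - 4\right) = 24 \left(-29\right) = -696$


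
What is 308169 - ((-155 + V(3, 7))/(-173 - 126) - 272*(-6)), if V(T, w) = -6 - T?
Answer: 91654399/299 ≈ 3.0654e+5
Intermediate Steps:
308169 - ((-155 + V(3, 7))/(-173 - 126) - 272*(-6)) = 308169 - ((-155 + (-6 - 1*3))/(-173 - 126) - 272*(-6)) = 308169 - ((-155 + (-6 - 3))/(-299) + 1632) = 308169 - ((-155 - 9)*(-1/299) + 1632) = 308169 - (-164*(-1/299) + 1632) = 308169 - (164/299 + 1632) = 308169 - 1*488132/299 = 308169 - 488132/299 = 91654399/299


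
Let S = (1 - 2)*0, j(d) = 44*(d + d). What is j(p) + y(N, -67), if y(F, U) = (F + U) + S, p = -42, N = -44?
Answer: -3807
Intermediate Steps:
j(d) = 88*d (j(d) = 44*(2*d) = 88*d)
S = 0 (S = -1*0 = 0)
y(F, U) = F + U (y(F, U) = (F + U) + 0 = F + U)
j(p) + y(N, -67) = 88*(-42) + (-44 - 67) = -3696 - 111 = -3807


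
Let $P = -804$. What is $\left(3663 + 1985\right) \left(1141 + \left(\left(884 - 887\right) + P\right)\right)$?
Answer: $1886432$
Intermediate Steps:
$\left(3663 + 1985\right) \left(1141 + \left(\left(884 - 887\right) + P\right)\right) = \left(3663 + 1985\right) \left(1141 + \left(\left(884 - 887\right) - 804\right)\right) = 5648 \left(1141 - 807\right) = 5648 \cdot 334 = 1886432$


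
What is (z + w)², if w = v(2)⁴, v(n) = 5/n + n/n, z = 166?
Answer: 25573249/256 ≈ 99896.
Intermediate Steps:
v(n) = 1 + 5/n (v(n) = 5/n + 1 = 1 + 5/n)
w = 2401/16 (w = ((5 + 2)/2)⁴ = ((½)*7)⁴ = (7/2)⁴ = 2401/16 ≈ 150.06)
(z + w)² = (166 + 2401/16)² = (5057/16)² = 25573249/256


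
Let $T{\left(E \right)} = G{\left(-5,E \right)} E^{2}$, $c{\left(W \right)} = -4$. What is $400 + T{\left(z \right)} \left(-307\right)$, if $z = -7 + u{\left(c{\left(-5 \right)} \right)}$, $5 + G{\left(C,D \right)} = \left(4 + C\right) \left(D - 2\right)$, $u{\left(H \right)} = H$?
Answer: $-296776$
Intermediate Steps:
$G{\left(C,D \right)} = -5 + \left(-2 + D\right) \left(4 + C\right)$ ($G{\left(C,D \right)} = -5 + \left(4 + C\right) \left(D - 2\right) = -5 + \left(4 + C\right) \left(-2 + D\right) = -5 + \left(-2 + D\right) \left(4 + C\right)$)
$z = -11$ ($z = -7 - 4 = -11$)
$T{\left(E \right)} = E^{2} \left(-3 - E\right)$ ($T{\left(E \right)} = \left(-13 - -10 + 4 E - 5 E\right) E^{2} = \left(-13 + 10 + 4 E - 5 E\right) E^{2} = \left(-3 - E\right) E^{2} = E^{2} \left(-3 - E\right)$)
$400 + T{\left(z \right)} \left(-307\right) = 400 + \left(-11\right)^{2} \left(-3 - -11\right) \left(-307\right) = 400 + 121 \left(-3 + 11\right) \left(-307\right) = 400 + 121 \cdot 8 \left(-307\right) = 400 + 968 \left(-307\right) = 400 - 297176 = -296776$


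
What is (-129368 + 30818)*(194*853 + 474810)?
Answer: -63100776600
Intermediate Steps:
(-129368 + 30818)*(194*853 + 474810) = -98550*(165482 + 474810) = -98550*640292 = -63100776600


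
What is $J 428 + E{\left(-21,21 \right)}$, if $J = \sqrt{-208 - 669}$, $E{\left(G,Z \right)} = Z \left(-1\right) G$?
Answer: $441 + 428 i \sqrt{877} \approx 441.0 + 12675.0 i$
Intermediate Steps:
$E{\left(G,Z \right)} = - G Z$ ($E{\left(G,Z \right)} = - Z G = - G Z$)
$J = i \sqrt{877}$ ($J = \sqrt{-877} = i \sqrt{877} \approx 29.614 i$)
$J 428 + E{\left(-21,21 \right)} = i \sqrt{877} \cdot 428 - \left(-21\right) 21 = 428 i \sqrt{877} + 441 = 441 + 428 i \sqrt{877}$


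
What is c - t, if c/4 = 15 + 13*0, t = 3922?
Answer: -3862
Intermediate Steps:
c = 60 (c = 4*(15 + 13*0) = 4*(15 + 0) = 4*15 = 60)
c - t = 60 - 1*3922 = 60 - 3922 = -3862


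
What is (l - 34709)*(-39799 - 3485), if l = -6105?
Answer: 1766593176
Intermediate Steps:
(l - 34709)*(-39799 - 3485) = (-6105 - 34709)*(-39799 - 3485) = -40814*(-43284) = 1766593176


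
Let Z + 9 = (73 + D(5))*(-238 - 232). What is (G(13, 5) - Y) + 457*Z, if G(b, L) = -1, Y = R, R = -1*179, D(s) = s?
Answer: -16757555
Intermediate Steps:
R = -179
Y = -179
Z = -36669 (Z = -9 + (73 + 5)*(-238 - 232) = -9 + 78*(-470) = -9 - 36660 = -36669)
(G(13, 5) - Y) + 457*Z = (-1 - 1*(-179)) + 457*(-36669) = (-1 + 179) - 16757733 = 178 - 16757733 = -16757555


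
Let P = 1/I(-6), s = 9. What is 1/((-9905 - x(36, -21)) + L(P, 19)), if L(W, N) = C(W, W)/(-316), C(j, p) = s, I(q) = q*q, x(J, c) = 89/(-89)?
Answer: -316/3129673 ≈ -0.00010097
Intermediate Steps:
x(J, c) = -1 (x(J, c) = 89*(-1/89) = -1)
I(q) = q²
C(j, p) = 9
P = 1/36 (P = 1/((-6)²) = 1/36 ≈ 0.027778)
L(W, N) = -9/316 (L(W, N) = 9/(-316) = 9*(-1/316) = -9/316)
1/((-9905 - x(36, -21)) + L(P, 19)) = 1/((-9905 - 1*(-1)) - 9/316) = 1/((-9905 + 1) - 9/316) = 1/(-9904 - 9/316) = 1/(-3129673/316) = -316/3129673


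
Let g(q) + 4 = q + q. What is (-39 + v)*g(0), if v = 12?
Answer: 108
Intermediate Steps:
g(q) = -4 + 2*q (g(q) = -4 + (q + q) = -4 + 2*q)
(-39 + v)*g(0) = (-39 + 12)*(-4 + 2*0) = -27*(-4 + 0) = -27*(-4) = 108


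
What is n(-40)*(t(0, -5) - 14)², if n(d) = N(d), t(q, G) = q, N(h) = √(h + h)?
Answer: 784*I*√5 ≈ 1753.1*I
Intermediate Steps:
N(h) = √2*√h (N(h) = √(2*h) = √2*√h)
n(d) = √2*√d
n(-40)*(t(0, -5) - 14)² = (√2*√(-40))*(0 - 14)² = (√2*(2*I*√10))*(-14)² = (4*I*√5)*196 = 784*I*√5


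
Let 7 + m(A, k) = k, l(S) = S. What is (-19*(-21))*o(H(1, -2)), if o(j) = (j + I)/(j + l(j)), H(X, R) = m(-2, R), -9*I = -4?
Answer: 10241/54 ≈ 189.65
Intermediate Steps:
I = 4/9 (I = -⅑*(-4) = 4/9 ≈ 0.44444)
m(A, k) = -7 + k
H(X, R) = -7 + R
o(j) = (4/9 + j)/(2*j) (o(j) = (j + 4/9)/(j + j) = (4/9 + j)/((2*j)) = (4/9 + j)*(1/(2*j)) = (4/9 + j)/(2*j))
(-19*(-21))*o(H(1, -2)) = (-19*(-21))*((4 + 9*(-7 - 2))/(18*(-7 - 2))) = 399*((1/18)*(4 + 9*(-9))/(-9)) = 399*((1/18)*(-⅑)*(4 - 81)) = 399*((1/18)*(-⅑)*(-77)) = 399*(77/162) = 10241/54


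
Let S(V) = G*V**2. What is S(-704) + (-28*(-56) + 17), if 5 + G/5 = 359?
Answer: 877241905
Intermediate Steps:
G = 1770 (G = -25 + 5*359 = -25 + 1795 = 1770)
S(V) = 1770*V**2
S(-704) + (-28*(-56) + 17) = 1770*(-704)**2 + (-28*(-56) + 17) = 1770*495616 + (1568 + 17) = 877240320 + 1585 = 877241905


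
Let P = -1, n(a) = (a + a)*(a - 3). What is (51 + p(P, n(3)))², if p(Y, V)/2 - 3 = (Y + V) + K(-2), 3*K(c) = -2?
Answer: 25921/9 ≈ 2880.1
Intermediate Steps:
K(c) = -⅔ (K(c) = (⅓)*(-2) = -⅔)
n(a) = 2*a*(-3 + a) (n(a) = (2*a)*(-3 + a) = 2*a*(-3 + a))
p(Y, V) = 14/3 + 2*V + 2*Y (p(Y, V) = 6 + 2*((Y + V) - ⅔) = 6 + 2*((V + Y) - ⅔) = 6 + 2*(-⅔ + V + Y) = 6 + (-4/3 + 2*V + 2*Y) = 14/3 + 2*V + 2*Y)
(51 + p(P, n(3)))² = (51 + (14/3 + 2*(2*3*(-3 + 3)) + 2*(-1)))² = (51 + (14/3 + 2*(2*3*0) - 2))² = (51 + (14/3 + 2*0 - 2))² = (51 + (14/3 + 0 - 2))² = (51 + 8/3)² = (161/3)² = 25921/9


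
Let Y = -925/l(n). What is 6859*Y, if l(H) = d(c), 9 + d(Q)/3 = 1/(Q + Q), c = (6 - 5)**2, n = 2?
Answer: 12689150/51 ≈ 2.4881e+5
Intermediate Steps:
c = 1 (c = 1**2 = 1)
d(Q) = -27 + 3/(2*Q) (d(Q) = -27 + 3/(Q + Q) = -27 + 3/((2*Q)) = -27 + 3*(1/(2*Q)) = -27 + 3/(2*Q))
l(H) = -51/2 (l(H) = -27 + (3/2)/1 = -27 + (3/2)*1 = -27 + 3/2 = -51/2)
Y = 1850/51 (Y = -925/(-51/2) = -925*(-2/51) = 1850/51 ≈ 36.275)
6859*Y = 6859*(1850/51) = 12689150/51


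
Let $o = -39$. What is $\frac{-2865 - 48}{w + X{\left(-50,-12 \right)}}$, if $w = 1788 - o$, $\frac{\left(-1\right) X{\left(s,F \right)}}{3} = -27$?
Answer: $- \frac{971}{636} \approx -1.5267$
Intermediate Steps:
$X{\left(s,F \right)} = 81$ ($X{\left(s,F \right)} = \left(-3\right) \left(-27\right) = 81$)
$w = 1827$ ($w = 1788 - -39 = 1788 + 39 = 1827$)
$\frac{-2865 - 48}{w + X{\left(-50,-12 \right)}} = \frac{-2865 - 48}{1827 + 81} = - \frac{2913}{1908} = \left(-2913\right) \frac{1}{1908} = - \frac{971}{636}$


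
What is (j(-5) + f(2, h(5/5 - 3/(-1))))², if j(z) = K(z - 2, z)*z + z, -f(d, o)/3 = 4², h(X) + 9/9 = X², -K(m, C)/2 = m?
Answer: 15129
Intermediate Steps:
K(m, C) = -2*m
h(X) = -1 + X²
f(d, o) = -48 (f(d, o) = -3*4² = -3*16 = -48)
j(z) = z + z*(4 - 2*z) (j(z) = (-2*(z - 2))*z + z = (-2*(-2 + z))*z + z = (4 - 2*z)*z + z = z*(4 - 2*z) + z = z + z*(4 - 2*z))
(j(-5) + f(2, h(5/5 - 3/(-1))))² = (-5*(5 - 2*(-5)) - 48)² = (-5*(5 + 10) - 48)² = (-5*15 - 48)² = (-75 - 48)² = (-123)² = 15129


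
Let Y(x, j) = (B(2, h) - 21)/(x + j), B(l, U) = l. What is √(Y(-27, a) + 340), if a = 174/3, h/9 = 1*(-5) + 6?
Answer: 3*√36239/31 ≈ 18.422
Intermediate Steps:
h = 9 (h = 9*(1*(-5) + 6) = 9*(-5 + 6) = 9*1 = 9)
a = 58 (a = 174*(⅓) = 58)
Y(x, j) = -19/(j + x) (Y(x, j) = (2 - 21)/(x + j) = -19/(j + x))
√(Y(-27, a) + 340) = √(-19/(58 - 27) + 340) = √(-19/31 + 340) = √(10521/31) = 3*√36239/31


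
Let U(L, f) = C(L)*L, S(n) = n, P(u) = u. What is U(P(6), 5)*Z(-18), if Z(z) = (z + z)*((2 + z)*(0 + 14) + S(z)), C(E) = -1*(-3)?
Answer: 156816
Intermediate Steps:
C(E) = 3
U(L, f) = 3*L
Z(z) = 2*z*(28 + 15*z) (Z(z) = (z + z)*((2 + z)*(0 + 14) + z) = (2*z)*((2 + z)*14 + z) = (2*z)*((28 + 14*z) + z) = (2*z)*(28 + 15*z) = 2*z*(28 + 15*z))
U(P(6), 5)*Z(-18) = (3*6)*(2*(-18)*(28 + 15*(-18))) = 18*(2*(-18)*(28 - 270)) = 18*(2*(-18)*(-242)) = 18*8712 = 156816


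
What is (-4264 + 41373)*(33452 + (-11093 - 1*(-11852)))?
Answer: 1269535999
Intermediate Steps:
(-4264 + 41373)*(33452 + (-11093 - 1*(-11852))) = 37109*(33452 + (-11093 + 11852)) = 37109*(33452 + 759) = 37109*34211 = 1269535999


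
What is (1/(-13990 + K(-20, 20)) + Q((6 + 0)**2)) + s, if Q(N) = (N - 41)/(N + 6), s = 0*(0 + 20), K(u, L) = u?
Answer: -1947/16345 ≈ -0.11912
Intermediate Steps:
s = 0 (s = 0*20 = 0)
Q(N) = (-41 + N)/(6 + N)
(1/(-13990 + K(-20, 20)) + Q((6 + 0)**2)) + s = (1/(-13990 - 20) + (-41 + (6 + 0)**2)/(6 + (6 + 0)**2)) + 0 = (1/(-14010) + (-41 + 6**2)/(6 + 6**2)) + 0 = (-1/14010 + (-41 + 36)/(6 + 36)) + 0 = (-1/14010 - 5/42) + 0 = -1947/16345 + 0 = -1947/16345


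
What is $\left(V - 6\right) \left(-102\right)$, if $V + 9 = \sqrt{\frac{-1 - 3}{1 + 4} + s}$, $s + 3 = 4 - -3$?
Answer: $1530 - \frac{408 \sqrt{5}}{5} \approx 1347.5$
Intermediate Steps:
$s = 4$ ($s = -3 + \left(4 - -3\right) = -3 + \left(4 + 3\right) = -3 + 7 = 4$)
$V = -9 + \frac{4 \sqrt{5}}{5}$ ($V = -9 + \sqrt{\frac{-1 - 3}{1 + 4} + 4} = -9 + \sqrt{- \frac{4}{5} + 4} = -9 + \sqrt{\frac{16}{5}} = -9 + \frac{4 \sqrt{5}}{5} \approx -7.2111$)
$\left(V - 6\right) \left(-102\right) = \left(\left(-9 + \frac{4 \sqrt{5}}{5}\right) - 6\right) \left(-102\right) = \left(-15 + \frac{4 \sqrt{5}}{5}\right) \left(-102\right) = 1530 - \frac{408 \sqrt{5}}{5}$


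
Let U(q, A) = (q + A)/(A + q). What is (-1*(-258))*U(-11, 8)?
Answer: 258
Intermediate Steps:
U(q, A) = 1 (U(q, A) = (A + q)/(A + q) = 1)
(-1*(-258))*U(-11, 8) = -1*(-258)*1 = 258*1 = 258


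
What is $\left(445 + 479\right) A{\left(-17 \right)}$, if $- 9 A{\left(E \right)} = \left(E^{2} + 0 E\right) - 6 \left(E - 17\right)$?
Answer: $- \frac{151844}{3} \approx -50615.0$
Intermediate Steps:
$A{\left(E \right)} = - \frac{34}{3} - \frac{E^{2}}{9} + \frac{2 E}{3}$ ($A{\left(E \right)} = - \frac{\left(E^{2} + 0 E\right) - 6 \left(E - 17\right)}{9} = - \frac{\left(E^{2} + 0\right) - 6 \left(-17 + E\right)}{9} = - \frac{E^{2} - \left(-102 + 6 E\right)}{9} = - \frac{102 + E^{2} - 6 E}{9} = - \frac{34}{3} - \frac{E^{2}}{9} + \frac{2 E}{3}$)
$\left(445 + 479\right) A{\left(-17 \right)} = \left(445 + 479\right) \left(- \frac{34}{3} - \frac{\left(-17\right)^{2}}{9} + \frac{2}{3} \left(-17\right)\right) = 924 \left(- \frac{34}{3} - \frac{289}{9} - \frac{34}{3}\right) = 924 \left(- \frac{493}{9}\right) = - \frac{151844}{3}$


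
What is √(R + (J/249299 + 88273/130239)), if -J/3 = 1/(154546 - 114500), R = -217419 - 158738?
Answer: I*√70658973027388959702626810572219078/433410549084402 ≈ 613.32*I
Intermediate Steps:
R = -376157
J = -3/40046 (J = -3/(154546 - 114500) = -3/40046 ≈ -7.4914e-5)
√(R + (J/249299 + 88273/130239)) = √(-376157 + (-3/40046/249299 + 88273/130239)) = √(-376157 + (-3/40046*1/249299 + 88273*(1/130239))) = √(-376157 + (-3/9983427754 + 88273/130239)) = √(-376157 + 881267117738125/1300231647253206) = √(-489090354468706471217/1300231647253206) = I*√70658973027388959702626810572219078/433410549084402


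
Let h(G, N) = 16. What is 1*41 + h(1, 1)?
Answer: 57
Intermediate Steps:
1*41 + h(1, 1) = 1*41 + 16 = 41 + 16 = 57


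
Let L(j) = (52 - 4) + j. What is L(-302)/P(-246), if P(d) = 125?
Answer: -254/125 ≈ -2.0320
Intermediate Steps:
L(j) = 48 + j
L(-302)/P(-246) = (48 - 302)/125 = -254*1/125 = -254/125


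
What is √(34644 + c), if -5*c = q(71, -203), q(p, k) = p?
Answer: √865745/5 ≈ 186.09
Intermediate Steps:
c = -71/5 (c = -⅕*71 = -71/5 ≈ -14.200)
√(34644 + c) = √(34644 - 71/5) = √(173149/5) = √865745/5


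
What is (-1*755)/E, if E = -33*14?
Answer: 755/462 ≈ 1.6342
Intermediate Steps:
E = -462
(-1*755)/E = -1*755/(-462) = -755*(-1/462) = 755/462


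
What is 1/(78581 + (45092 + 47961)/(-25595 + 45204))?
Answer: 19609/1540987882 ≈ 1.2725e-5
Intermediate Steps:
1/(78581 + (45092 + 47961)/(-25595 + 45204)) = 1/(78581 + 93053/19609) = 1/(1540987882/19609) = 19609/1540987882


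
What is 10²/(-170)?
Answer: -10/17 ≈ -0.58823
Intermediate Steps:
10²/(-170) = 100*(-1/170) = -10/17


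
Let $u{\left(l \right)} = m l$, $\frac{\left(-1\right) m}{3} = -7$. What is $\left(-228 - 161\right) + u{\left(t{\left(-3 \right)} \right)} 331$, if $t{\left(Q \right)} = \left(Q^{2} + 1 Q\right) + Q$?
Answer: $20464$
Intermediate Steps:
$m = 21$ ($m = \left(-3\right) \left(-7\right) = 21$)
$t{\left(Q \right)} = Q^{2} + 2 Q$ ($t{\left(Q \right)} = \left(Q^{2} + Q\right) + Q = \left(Q + Q^{2}\right) + Q = Q^{2} + 2 Q$)
$u{\left(l \right)} = 21 l$
$\left(-228 - 161\right) + u{\left(t{\left(-3 \right)} \right)} 331 = \left(-228 - 161\right) + 21 \left(- 3 \left(2 - 3\right)\right) 331 = \left(-228 - 161\right) + 21 \left(\left(-3\right) \left(-1\right)\right) 331 = -389 + 21 \cdot 3 \cdot 331 = -389 + 63 \cdot 331 = -389 + 20853 = 20464$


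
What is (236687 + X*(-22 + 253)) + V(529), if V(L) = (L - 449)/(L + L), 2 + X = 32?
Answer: 128873433/529 ≈ 2.4362e+5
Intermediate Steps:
X = 30 (X = -2 + 32 = 30)
V(L) = (-449 + L)/(2*L) (V(L) = (-449 + L)/((2*L)) = (-449 + L)*(1/(2*L)) = (-449 + L)/(2*L))
(236687 + X*(-22 + 253)) + V(529) = (236687 + 30*(-22 + 253)) + (½)*(-449 + 529)/529 = (236687 + 30*231) + (½)*(1/529)*80 = (236687 + 6930) + 40/529 = 243617 + 40/529 = 128873433/529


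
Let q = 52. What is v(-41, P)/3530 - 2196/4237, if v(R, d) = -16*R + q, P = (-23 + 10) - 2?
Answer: -2376042/7478305 ≈ -0.31772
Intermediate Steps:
P = -15 (P = -13 - 2 = -15)
v(R, d) = 52 - 16*R (v(R, d) = -16*R + 52 = 52 - 16*R)
v(-41, P)/3530 - 2196/4237 = (52 - 16*(-41))/3530 - 2196/4237 = (52 + 656)*(1/3530) - 2196*1/4237 = 708*(1/3530) - 2196/4237 = 354/1765 - 2196/4237 = -2376042/7478305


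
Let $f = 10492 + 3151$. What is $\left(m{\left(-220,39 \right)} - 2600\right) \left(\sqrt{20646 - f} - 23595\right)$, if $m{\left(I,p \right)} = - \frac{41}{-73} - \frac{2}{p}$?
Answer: $\frac{4477451935}{73} - \frac{7400747 \sqrt{7003}}{2847} \approx 6.1117 \cdot 10^{7}$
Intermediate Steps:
$f = 13643$
$m{\left(I,p \right)} = \frac{41}{73} - \frac{2}{p}$ ($m{\left(I,p \right)} = \left(-41\right) \left(- \frac{1}{73}\right) - \frac{2}{p} = \frac{41}{73} - \frac{2}{p}$)
$\left(m{\left(-220,39 \right)} - 2600\right) \left(\sqrt{20646 - f} - 23595\right) = \left(\left(\frac{41}{73} - \frac{2}{39}\right) - 2600\right) \left(\sqrt{20646 - 13643} - 23595\right) = \left(\left(\frac{41}{73} - \frac{2}{39}\right) - 2600\right) \left(\sqrt{7003} - 23595\right) = \left(\frac{1453}{2847} - 2600\right) \left(-23595 + \sqrt{7003}\right) = - \frac{7400747 \left(-23595 + \sqrt{7003}\right)}{2847} = \frac{4477451935}{73} - \frac{7400747 \sqrt{7003}}{2847}$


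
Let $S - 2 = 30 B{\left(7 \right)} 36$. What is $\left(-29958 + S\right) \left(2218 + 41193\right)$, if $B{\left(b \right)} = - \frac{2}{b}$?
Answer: $- \frac{9196707172}{7} \approx -1.3138 \cdot 10^{9}$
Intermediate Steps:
$S = - \frac{2146}{7}$ ($S = 2 + 30 \left(- \frac{2}{7}\right) 36 = 2 - \frac{2160}{7} = - \frac{2146}{7} \approx -306.57$)
$\left(-29958 + S\right) \left(2218 + 41193\right) = \left(-29958 - \frac{2146}{7}\right) \left(2218 + 41193\right) = \left(- \frac{211852}{7}\right) 43411 = - \frac{9196707172}{7}$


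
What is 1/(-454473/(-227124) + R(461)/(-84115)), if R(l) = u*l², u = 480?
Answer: -424545228/514015764745 ≈ -0.00082594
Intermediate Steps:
R(l) = 480*l²
1/(-454473/(-227124) + R(461)/(-84115)) = 1/(-454473/(-227124) + (480*461²)/(-84115)) = 1/(-454473*(-1/227124) + (480*212521)*(-1/84115)) = 1/(50497/25236 + 102010080*(-1/84115)) = 1/(50497/25236 - 20402016/16823) = 1/(-514015764745/424545228) = -424545228/514015764745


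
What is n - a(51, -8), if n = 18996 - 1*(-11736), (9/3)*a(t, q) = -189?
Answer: 30795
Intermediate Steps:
a(t, q) = -63 (a(t, q) = (⅓)*(-189) = -63)
n = 30732 (n = 18996 + 11736 = 30732)
n - a(51, -8) = 30732 - 1*(-63) = 30732 + 63 = 30795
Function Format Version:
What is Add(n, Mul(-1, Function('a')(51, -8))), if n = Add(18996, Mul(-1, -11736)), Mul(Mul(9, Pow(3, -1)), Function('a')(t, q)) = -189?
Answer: 30795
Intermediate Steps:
Function('a')(t, q) = -63 (Function('a')(t, q) = Mul(Rational(1, 3), -189) = -63)
n = 30732 (n = Add(18996, 11736) = 30732)
Add(n, Mul(-1, Function('a')(51, -8))) = Add(30732, Mul(-1, -63)) = Add(30732, 63) = 30795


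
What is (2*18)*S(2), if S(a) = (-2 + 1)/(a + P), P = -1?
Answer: -36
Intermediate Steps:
S(a) = -1/(-1 + a) (S(a) = (-2 + 1)/(a - 1) = -1/(-1 + a))
(2*18)*S(2) = (2*18)*(-1/(-1 + 2)) = 36*(-1/1) = 36*(-1*1) = 36*(-1) = -36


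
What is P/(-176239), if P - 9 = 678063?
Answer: -678072/176239 ≈ -3.8475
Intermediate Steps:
P = 678072 (P = 9 + 678063 = 678072)
P/(-176239) = 678072/(-176239) = 678072*(-1/176239) = -678072/176239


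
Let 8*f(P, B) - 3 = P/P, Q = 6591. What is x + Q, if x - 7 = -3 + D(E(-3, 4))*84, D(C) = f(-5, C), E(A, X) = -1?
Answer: 6637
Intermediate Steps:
f(P, B) = 1/2 (f(P, B) = 3/8 + (P/P)/8 = 3/8 + (1/8)*1 = 3/8 + 1/8 = 1/2)
D(C) = 1/2
x = 46 (x = 7 + (-3 + (1/2)*84) = 7 + (-3 + 42) = 7 + 39 = 46)
x + Q = 46 + 6591 = 6637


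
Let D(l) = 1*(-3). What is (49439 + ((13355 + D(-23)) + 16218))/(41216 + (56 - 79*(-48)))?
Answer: 79009/45064 ≈ 1.7533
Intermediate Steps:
D(l) = -3
(49439 + ((13355 + D(-23)) + 16218))/(41216 + (56 - 79*(-48))) = (49439 + ((13355 - 3) + 16218))/(41216 + (56 - 79*(-48))) = (49439 + (13352 + 16218))/(41216 + (56 + 3792)) = (49439 + 29570)/(41216 + 3848) = 79009/45064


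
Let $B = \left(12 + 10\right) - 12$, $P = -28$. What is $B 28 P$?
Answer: $-7840$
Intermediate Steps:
$B = 10$ ($B = 22 - 12 = 10$)
$B 28 P = 10 \cdot 28 \left(-28\right) = 280 \left(-28\right) = -7840$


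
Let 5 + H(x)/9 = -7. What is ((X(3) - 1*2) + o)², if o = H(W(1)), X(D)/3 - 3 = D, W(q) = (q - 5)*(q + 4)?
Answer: 8464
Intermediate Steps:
W(q) = (-5 + q)*(4 + q)
H(x) = -108 (H(x) = -45 + 9*(-7) = -45 - 63 = -108)
X(D) = 9 + 3*D
o = -108
((X(3) - 1*2) + o)² = (((9 + 3*3) - 1*2) - 108)² = (((9 + 9) - 2) - 108)² = ((18 - 2) - 108)² = (16 - 108)² = (-92)² = 8464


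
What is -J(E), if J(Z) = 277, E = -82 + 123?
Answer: -277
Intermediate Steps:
E = 41
-J(E) = -1*277 = -277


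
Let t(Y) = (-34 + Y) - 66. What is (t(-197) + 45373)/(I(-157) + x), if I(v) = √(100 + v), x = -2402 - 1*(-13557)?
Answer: 251411390/62217041 - 22538*I*√57/62217041 ≈ 4.0409 - 0.0027349*I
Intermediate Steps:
t(Y) = -100 + Y
x = 11155 (x = -2402 + 13557 = 11155)
(t(-197) + 45373)/(I(-157) + x) = ((-100 - 197) + 45373)/(√(100 - 157) + 11155) = (-297 + 45373)/(√(-57) + 11155) = 45076/(I*√57 + 11155) = 45076/(11155 + I*√57)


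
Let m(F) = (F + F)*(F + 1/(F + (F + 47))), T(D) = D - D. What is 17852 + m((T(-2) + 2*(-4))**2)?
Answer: 4557828/175 ≈ 26045.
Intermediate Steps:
T(D) = 0
m(F) = 2*F*(F + 1/(47 + 2*F)) (m(F) = (2*F)*(F + 1/(F + (47 + F))) = (2*F)*(F + 1/(47 + 2*F)) = 2*F*(F + 1/(47 + 2*F)))
17852 + m((T(-2) + 2*(-4))**2) = 17852 + 2*(0 + 2*(-4))**2*(1 + 2*((0 + 2*(-4))**2)**2 + 47*(0 + 2*(-4))**2)/(47 + 2*(0 + 2*(-4))**2) = 17852 + 2*(0 - 8)**2*(1 + 2*((0 - 8)**2)**2 + 47*(0 - 8)**2)/(47 + 2*(0 - 8)**2) = 17852 + 2*(-8)**2*(1 + 2*((-8)**2)**2 + 47*(-8)**2)/(47 + 2*(-8)**2) = 17852 + 2*64*(1 + 2*64**2 + 47*64)/(47 + 2*64) = 17852 + 2*64*(1 + 2*4096 + 3008)/(47 + 128) = 17852 + 2*64*(1 + 8192 + 3008)/175 = 17852 + 2*64*(1/175)*11201 = 17852 + 1433728/175 = 4557828/175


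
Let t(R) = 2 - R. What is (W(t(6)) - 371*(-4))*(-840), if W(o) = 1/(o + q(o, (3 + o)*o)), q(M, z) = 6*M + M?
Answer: -4986135/4 ≈ -1.2465e+6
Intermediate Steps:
q(M, z) = 7*M
W(o) = 1/(8*o) (W(o) = 1/(o + 7*o) = 1/(8*o))
(W(t(6)) - 371*(-4))*(-840) = (1/(8*(2 - 1*6)) - 371*(-4))*(-840) = (1/(8*(2 - 6)) + 1484)*(-840) = ((1/8)/(-4) + 1484)*(-840) = ((1/8)*(-1/4) + 1484)*(-840) = (-1/32 + 1484)*(-840) = (47487/32)*(-840) = -4986135/4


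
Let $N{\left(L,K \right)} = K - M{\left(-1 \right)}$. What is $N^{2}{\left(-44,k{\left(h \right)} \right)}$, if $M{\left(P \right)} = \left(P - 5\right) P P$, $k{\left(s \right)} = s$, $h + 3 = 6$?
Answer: $81$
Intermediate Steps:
$h = 3$ ($h = -3 + 6 = 3$)
$M{\left(P \right)} = P^{2} \left(-5 + P\right)$ ($M{\left(P \right)} = \left(-5 + P\right) P P = P \left(-5 + P\right) P = P^{2} \left(-5 + P\right)$)
$N{\left(L,K \right)} = 6 + K$ ($N{\left(L,K \right)} = K - \left(-1\right)^{2} \left(-5 - 1\right) = K - 1 \left(-6\right) = K - -6 = K + 6 = 6 + K$)
$N^{2}{\left(-44,k{\left(h \right)} \right)} = \left(6 + 3\right)^{2} = 9^{2} = 81$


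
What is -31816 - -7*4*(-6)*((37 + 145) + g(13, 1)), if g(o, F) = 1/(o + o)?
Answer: -811180/13 ≈ -62398.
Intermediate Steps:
g(o, F) = 1/(2*o)
-31816 - -7*4*(-6)*((37 + 145) + g(13, 1)) = -31816 - -7*4*(-6)*((37 + 145) + (½)/13) = -31816 - (-28*(-6))*(182 + (½)*(1/13)) = -31816 - 168*(182 + 1/26) = -31816 - 168*4733/26 = -31816 - 1*397572/13 = -31816 - 397572/13 = -811180/13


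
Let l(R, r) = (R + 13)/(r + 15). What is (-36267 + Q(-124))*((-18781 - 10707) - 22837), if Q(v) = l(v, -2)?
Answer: 1898117550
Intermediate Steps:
l(R, r) = (13 + R)/(15 + r)
Q(v) = 1 + v/13 (Q(v) = (13 + v)/(15 - 2) = (13 + v)/13 = 1 + v/13)
(-36267 + Q(-124))*((-18781 - 10707) - 22837) = (-36267 + (1 + (1/13)*(-124)))*((-18781 - 10707) - 22837) = (-36267 + (1 - 124/13))*(-29488 - 22837) = (-36267 - 111/13)*(-52325) = -471582/13*(-52325) = 1898117550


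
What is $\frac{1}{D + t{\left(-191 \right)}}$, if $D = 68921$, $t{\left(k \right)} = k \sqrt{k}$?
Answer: $\frac{68921}{4757072112} + \frac{191 i \sqrt{191}}{4757072112} \approx 1.4488 \cdot 10^{-5} + 5.5489 \cdot 10^{-7} i$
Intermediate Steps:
$t{\left(k \right)} = k^{\frac{3}{2}}$
$\frac{1}{D + t{\left(-191 \right)}} = \frac{1}{68921 + \left(-191\right)^{\frac{3}{2}}} = \frac{1}{68921 - 191 i \sqrt{191}}$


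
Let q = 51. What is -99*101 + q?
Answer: -9948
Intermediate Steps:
-99*101 + q = -99*101 + 51 = -9999 + 51 = -9948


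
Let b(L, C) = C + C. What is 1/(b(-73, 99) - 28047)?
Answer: -1/27849 ≈ -3.5908e-5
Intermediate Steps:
b(L, C) = 2*C
1/(b(-73, 99) - 28047) = 1/(2*99 - 28047) = 1/(198 - 28047) = 1/(-27849) = -1/27849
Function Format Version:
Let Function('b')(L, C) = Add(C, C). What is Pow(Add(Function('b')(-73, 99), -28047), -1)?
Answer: Rational(-1, 27849) ≈ -3.5908e-5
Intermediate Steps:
Function('b')(L, C) = Mul(2, C)
Pow(Add(Function('b')(-73, 99), -28047), -1) = Pow(Add(Mul(2, 99), -28047), -1) = Pow(Add(198, -28047), -1) = Pow(-27849, -1) = Rational(-1, 27849)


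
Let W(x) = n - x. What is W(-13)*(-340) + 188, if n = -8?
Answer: -1512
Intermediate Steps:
W(x) = -8 - x
W(-13)*(-340) + 188 = (-8 - 1*(-13))*(-340) + 188 = (-8 + 13)*(-340) + 188 = 5*(-340) + 188 = -1700 + 188 = -1512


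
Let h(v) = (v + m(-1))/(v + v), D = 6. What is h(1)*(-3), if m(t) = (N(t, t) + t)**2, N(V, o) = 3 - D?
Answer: -51/2 ≈ -25.500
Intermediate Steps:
N(V, o) = -3 (N(V, o) = 3 - 1*6 = 3 - 6 = -3)
m(t) = (-3 + t)**2
h(v) = (16 + v)/(2*v) (h(v) = (v + (-3 - 1)**2)/(v + v) = (v + (-4)**2)/((2*v)) = (v + 16)*(1/(2*v)) = (16 + v)*(1/(2*v)) = (16 + v)/(2*v))
h(1)*(-3) = ((1/2)*(16 + 1)/1)*(-3) = ((1/2)*1*17)*(-3) = (17/2)*(-3) = -51/2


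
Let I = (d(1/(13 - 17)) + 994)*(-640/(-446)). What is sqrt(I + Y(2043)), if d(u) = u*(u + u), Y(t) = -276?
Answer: 6*sqrt(1589321)/223 ≈ 33.920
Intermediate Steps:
d(u) = 2*u**2 (d(u) = u*(2*u) = 2*u**2)
I = 318120/223 (I = (2*(1/(13 - 17))**2 + 994)*(-640/(-446)) = (2*(1/(-4))**2 + 994)*(-640*(-1/446)) = (2*(-1/4)**2 + 994)*(320/223) = (2*(1/16) + 994)*(320/223) = (1/8 + 994)*(320/223) = (7953/8)*(320/223) = 318120/223 ≈ 1426.5)
sqrt(I + Y(2043)) = sqrt(318120/223 - 276) = sqrt(256572/223) = 6*sqrt(1589321)/223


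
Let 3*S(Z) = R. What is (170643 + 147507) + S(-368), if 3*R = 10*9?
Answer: 318160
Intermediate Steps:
R = 30 (R = (10*9)/3 = (⅓)*90 = 30)
S(Z) = 10 (S(Z) = (⅓)*30 = 10)
(170643 + 147507) + S(-368) = (170643 + 147507) + 10 = 318150 + 10 = 318160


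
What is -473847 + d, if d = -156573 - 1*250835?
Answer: -881255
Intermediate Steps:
d = -407408 (d = -156573 - 250835 = -407408)
-473847 + d = -473847 - 407408 = -881255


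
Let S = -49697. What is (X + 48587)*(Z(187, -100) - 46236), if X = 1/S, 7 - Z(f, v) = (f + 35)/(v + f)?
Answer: -3237328164038670/1441213 ≈ -2.2463e+9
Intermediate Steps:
Z(f, v) = 7 - (35 + f)/(f + v) (Z(f, v) = 7 - (f + 35)/(v + f) = 7 - (35 + f)/(f + v))
X = -1/49697 (X = 1/(-49697) = -1/49697 ≈ -2.0122e-5)
(X + 48587)*(Z(187, -100) - 46236) = (-1/49697 + 48587)*((-35 + 6*187 + 7*(-100))/(187 - 100) - 46236) = 2414628138*((-35 + 1122 - 700)/87 - 46236)/49697 = 2414628138*((1/87)*387 - 46236)/49697 = 2414628138*(129/29 - 46236)/49697 = (2414628138/49697)*(-1340715/29) = -3237328164038670/1441213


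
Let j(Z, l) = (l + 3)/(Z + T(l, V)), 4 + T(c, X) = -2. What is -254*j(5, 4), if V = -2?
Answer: 1778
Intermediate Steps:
T(c, X) = -6 (T(c, X) = -4 - 2 = -6)
j(Z, l) = (3 + l)/(-6 + Z) (j(Z, l) = (l + 3)/(Z - 6) = (3 + l)/(-6 + Z))
-254*j(5, 4) = -254*(3 + 4)/(-6 + 5) = -254*7/(-1) = -(-254)*7 = -254*(-7) = 1778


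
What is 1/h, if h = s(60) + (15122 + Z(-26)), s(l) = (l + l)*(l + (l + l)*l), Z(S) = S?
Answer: 1/886296 ≈ 1.1283e-6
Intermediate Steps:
s(l) = 2*l*(l + 2*l**2) (s(l) = (2*l)*(l + (2*l)*l) = (2*l)*(l + 2*l**2) = 2*l*(l + 2*l**2))
h = 886296 (h = 60**2*(2 + 4*60) + (15122 - 26) = 3600*(2 + 240) + 15096 = 3600*242 + 15096 = 871200 + 15096 = 886296)
1/h = 1/886296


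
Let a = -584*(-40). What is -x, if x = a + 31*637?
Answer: -43107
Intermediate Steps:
a = 23360
x = 43107 (x = 23360 + 31*637 = 23360 + 19747 = 43107)
-x = -1*43107 = -43107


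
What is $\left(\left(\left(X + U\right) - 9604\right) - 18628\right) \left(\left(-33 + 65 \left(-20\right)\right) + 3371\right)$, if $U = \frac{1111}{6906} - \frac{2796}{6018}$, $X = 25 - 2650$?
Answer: $- \frac{217800898171591}{3463359} \approx -6.2887 \cdot 10^{7}$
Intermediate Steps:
$X = -2625$ ($X = 25 - 2650 = -2625$)
$U = - \frac{2103863}{6926718}$ ($U = 1111 \cdot \frac{1}{6906} - \frac{466}{1003} = \frac{1111}{6906} - \frac{466}{1003} = - \frac{2103863}{6926718} \approx -0.30373$)
$\left(\left(\left(X + U\right) - 9604\right) - 18628\right) \left(\left(-33 + 65 \left(-20\right)\right) + 3371\right) = \left(\left(\left(-2625 - \frac{2103863}{6926718}\right) - 9604\right) - 18628\right) \left(\left(-33 + 65 \left(-20\right)\right) + 3371\right) = \left(\left(- \frac{18184738613}{6926718} - 9604\right) - 18628\right) \left(\left(-33 - 1300\right) + 3371\right) = \left(- \frac{84708938285}{6926718} - 18628\right) \left(-1333 + 3371\right) = \left(- \frac{213739841189}{6926718}\right) 2038 = - \frac{217800898171591}{3463359}$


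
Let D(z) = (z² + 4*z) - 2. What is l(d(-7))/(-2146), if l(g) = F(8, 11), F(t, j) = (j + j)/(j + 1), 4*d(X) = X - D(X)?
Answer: -11/12876 ≈ -0.00085430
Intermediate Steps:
D(z) = -2 + z² + 4*z
d(X) = ½ - 3*X/4 - X²/4 (d(X) = (X - (-2 + X² + 4*X))/4 = (X + (2 - X² - 4*X))/4 = (2 - X² - 3*X)/4 = ½ - 3*X/4 - X²/4)
F(t, j) = 2*j/(1 + j) (F(t, j) = (2*j)/(1 + j) = 2*j/(1 + j))
l(g) = 11/6 (l(g) = 2*11/(1 + 11) = 2*11/12 = 2*11*(1/12) = 11/6)
l(d(-7))/(-2146) = (11/6)/(-2146) = (11/6)*(-1/2146) = -11/12876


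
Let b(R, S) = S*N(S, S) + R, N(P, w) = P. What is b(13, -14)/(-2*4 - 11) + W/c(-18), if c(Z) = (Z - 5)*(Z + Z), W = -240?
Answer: -779/69 ≈ -11.290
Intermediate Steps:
b(R, S) = R + S² (b(R, S) = S*S + R = S² + R = R + S²)
c(Z) = 2*Z*(-5 + Z) (c(Z) = (-5 + Z)*(2*Z) = 2*Z*(-5 + Z))
b(13, -14)/(-2*4 - 11) + W/c(-18) = (13 + (-14)²)/(-2*4 - 11) - 240*(-1/(36*(-5 - 18))) = (13 + 196)/(-8 - 11) - 240/(2*(-18)*(-23)) = 209/(-19) - 240/828 = 209*(-1/19) - 240*1/828 = -11 - 20/69 = -779/69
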